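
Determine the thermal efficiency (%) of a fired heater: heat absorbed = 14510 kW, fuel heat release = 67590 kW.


Furnace efficiency = Q_absorbed / Q_fuel * 100
= 14510 / 67590 * 100 = 21.47

21.47 %


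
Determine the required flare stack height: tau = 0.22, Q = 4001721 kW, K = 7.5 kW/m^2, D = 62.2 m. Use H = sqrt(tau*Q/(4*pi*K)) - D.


tau*Q/(4*pi*K) = 0.22 * 4001721 / (4 * pi * 7.5) = 9341.11
sqrt(9341.11) = 96.6494
H = 96.6494 - 62.2 = 34.45

34.45 m


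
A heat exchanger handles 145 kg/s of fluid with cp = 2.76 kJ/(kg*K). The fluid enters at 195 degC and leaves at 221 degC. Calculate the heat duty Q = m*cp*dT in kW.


Q = m_dot * cp * delta_T
delta_T = 221 - 195 = 26 K
Q = 145 * 2.76 * 26
= 400.2 * 26
= 10405.2 kW

10405.2 kW


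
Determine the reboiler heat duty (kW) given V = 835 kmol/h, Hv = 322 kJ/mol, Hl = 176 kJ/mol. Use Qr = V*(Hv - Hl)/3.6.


Qr = 835 * (322 - 176) / 3.6 = 835 * 146 / 3.6 = 33860

33860 kW


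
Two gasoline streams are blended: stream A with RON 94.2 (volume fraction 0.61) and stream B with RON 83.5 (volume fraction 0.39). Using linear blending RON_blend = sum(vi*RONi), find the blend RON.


Linear blending: RON_blend = sum(vi * RONi)
Contribution 1: 0.61 * 94.2 = 57.462
Contribution 2: 0.39 * 83.5 = 32.565
RON_blend = 57.462 + 32.565 = 90.027

90.027


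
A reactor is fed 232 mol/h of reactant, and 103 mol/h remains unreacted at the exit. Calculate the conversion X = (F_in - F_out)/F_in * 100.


X = (F_in - F_out) / F_in * 100
Moles reacted = 232 - 103 = 129
X = 129 / 232 * 100
= 0.5560 * 100
= 55.60 %

55.60 %


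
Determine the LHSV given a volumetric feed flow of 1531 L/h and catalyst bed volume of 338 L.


LHSV = volumetric feed rate / catalyst volume
= 1531 L/h / 338 L
= 4.530 h^-1

4.530 h^-1


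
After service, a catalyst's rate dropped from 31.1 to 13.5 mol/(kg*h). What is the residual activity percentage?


Activity (%) = (rate_used / rate_fresh) * 100
rate_used = 13.5, rate_fresh = 31.1
= (13.5 / 31.1) * 100
= 0.4341 * 100 = 43.41

43.41 %


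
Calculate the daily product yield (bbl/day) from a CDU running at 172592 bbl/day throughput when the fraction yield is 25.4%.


Crude throughput = 172592 bbl/day
Fraction yield = 25.4%
yield = throughput * fraction / 100
yield = 172592 * 25.4 / 100 = 43838.368

43838.368 bbl/day


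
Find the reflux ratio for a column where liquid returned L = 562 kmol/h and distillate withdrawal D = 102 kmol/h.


Reflux ratio definition: R = L / D (liquid returned / distillate withdrawn)
L = 562 kmol/h, D = 102 kmol/h
R = 562 / 102 = 5.510

5.510


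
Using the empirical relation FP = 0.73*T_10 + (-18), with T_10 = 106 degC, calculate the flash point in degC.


FP = 0.73 * 106 + (-18) = 59.38

59.38 degC


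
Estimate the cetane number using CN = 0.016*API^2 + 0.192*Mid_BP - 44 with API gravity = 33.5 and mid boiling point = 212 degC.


CN = 0.016 * 33.5^2 + 0.192 * 212 - 44
CN = 17.956 + 40.704 - 44 = 14.66

14.66


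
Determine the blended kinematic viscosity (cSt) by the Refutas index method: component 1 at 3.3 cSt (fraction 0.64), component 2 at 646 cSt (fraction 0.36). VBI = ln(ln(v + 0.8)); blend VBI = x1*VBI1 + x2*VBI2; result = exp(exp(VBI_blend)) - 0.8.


Refutas method: VBN_i = 14.534*ln(ln(visc_i + 0.8)) + 10.975, blended linearly by mass fraction; since VBN is linear in VBI_i = ln(ln(visc_i + 0.8)) and the fractions sum to 1, blend VBI directly: visc = exp(exp(VBI_blend)) - 0.8
VBI_1 = ln(ln(3.3 + 0.8)) = 0.344289
VBI_2 = ln(ln(646 + 0.8)) = 1.86749
VBI_blend = 0.64 * 0.344289 + 0.36 * 1.86749 = 0.892641
visc_blend = exp(exp(0.892641)) - 0.8 = 10.69

10.69 cSt


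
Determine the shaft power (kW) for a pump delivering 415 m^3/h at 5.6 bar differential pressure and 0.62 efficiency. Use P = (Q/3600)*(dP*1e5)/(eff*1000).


Q = 415 / 3600 = 0.115278 m^3/s
P = 0.115278 * (5.6 * 1e5) / 0.62 / 1000 = 104.1

104.1 kW


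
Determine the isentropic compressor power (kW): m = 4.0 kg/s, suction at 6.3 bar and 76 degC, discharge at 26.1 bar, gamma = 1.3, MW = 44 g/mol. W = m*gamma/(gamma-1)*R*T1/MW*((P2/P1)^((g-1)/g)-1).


Isentropic work: W = m*(gamma/(gamma-1))*(R*T1/MW)*((P2/P1)^((gamma-1)/gamma) - 1)
T1 = 76 + 273.15 = 349.15 K
Pressure ratio = 26.1 / 6.3 = 4.14286
Exponent = (1.3 - 1)/1.3 = 0.230769
(P2/P1)^exp - 1 = 4.14286^0.230769 - 1 = 0.388206
W = 4.0 * 1.3 / 0.3 * 8.314 * 349.15 / 44 * 0.388206 = 443.9

443.9 kW


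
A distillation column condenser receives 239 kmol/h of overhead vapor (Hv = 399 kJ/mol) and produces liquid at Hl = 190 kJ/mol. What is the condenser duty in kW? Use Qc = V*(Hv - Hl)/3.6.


Qc = 239 * (399 - 190) / 3.6 = 239 * 209 / 3.6 = 13880

13880 kW


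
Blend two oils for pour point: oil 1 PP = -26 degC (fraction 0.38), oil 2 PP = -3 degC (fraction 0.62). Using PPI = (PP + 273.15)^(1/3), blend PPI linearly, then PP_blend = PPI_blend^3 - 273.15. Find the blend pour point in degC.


PPI_1 = (-26 + 273.15)^(1/3) = 6.275575
PPI_2 = (-3 + 273.15)^(1/3) = 6.464501
PPI_blend = 0.38 * 6.275575 + 0.62 * 6.464501 = 6.392709
PP_blend = 6.392709^3 - 273.15 = 261.2491 - 273.15 = -11.9

-11.9 degC


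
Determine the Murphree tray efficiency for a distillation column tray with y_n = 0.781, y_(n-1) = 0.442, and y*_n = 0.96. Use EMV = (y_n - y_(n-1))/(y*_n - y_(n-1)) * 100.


Murphree vapor efficiency: EMV = (y_n - y_(n-1)) / (y*_n - y_(n-1)) * 100
EMV = (0.781 - 0.442) / (0.96 - 0.442) * 100 = 0.339 / 0.518 * 100 = 65.44

65.44 %


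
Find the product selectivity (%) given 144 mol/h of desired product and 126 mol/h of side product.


Selectivity = desired / (desired + undesired) * 100
Total products = 144 + 126 = 270 mol/h
S = 144 / 270 * 100
= 0.5333 * 100
= 53.33 %

53.33 %


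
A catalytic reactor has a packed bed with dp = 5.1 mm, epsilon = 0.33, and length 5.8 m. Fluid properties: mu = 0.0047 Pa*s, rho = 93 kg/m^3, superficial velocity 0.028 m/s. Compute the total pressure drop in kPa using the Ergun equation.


dp = 5.1 mm = 0.0051 m
Viscous term = 150*0.0047*0.028*(1-0.33)^2 / (0.0051^2*0.33^3) = 9480.14
Inertial term = 1.75*93*0.028^2*(1-0.33) / (0.0051*0.33^3) = 466.444
dP/L = 9480.14 + 466.444 = 9946.58 Pa/m
dP = 9946.58 * 5.8 / 1000 = 57.69 kPa

57.69 kPa


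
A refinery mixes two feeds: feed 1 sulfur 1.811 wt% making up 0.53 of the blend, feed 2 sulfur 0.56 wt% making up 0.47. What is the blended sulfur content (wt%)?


Linear sulfur blending: S_blend = x1*S1 + x2*S2
Contribution 1: 0.53 * 1.811 = 0.95983 wt%
Contribution 2: 0.47 * 0.56 = 0.2632 wt%
S_blend = 0.95983 + 0.2632 = 1.22303

1.22303 wt%


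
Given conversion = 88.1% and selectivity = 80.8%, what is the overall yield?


Overall yield = conversion (%) * selectivity (%) / 100
Conversion = 88.1%, Selectivity = 80.8%
Y = 88.1 * 80.8 / 100
= 71.1848 %

71.1848 %


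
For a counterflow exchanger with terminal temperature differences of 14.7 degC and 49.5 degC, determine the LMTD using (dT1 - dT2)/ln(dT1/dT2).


LMTD = (dT1 - dT2) / ln(dT1/dT2)
= (14.7 - 49.5) / ln(14.7 / 49.5) = -34.8 / -1.21413 = 28.66

28.66 degC


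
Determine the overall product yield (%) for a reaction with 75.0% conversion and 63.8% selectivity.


Overall yield = conversion (%) * selectivity (%) / 100
Conversion = 75.0%, Selectivity = 63.8%
Y = 75.0 * 63.8 / 100
= 47.85 %

47.85 %


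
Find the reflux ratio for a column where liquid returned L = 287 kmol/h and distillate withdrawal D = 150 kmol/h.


Reflux ratio definition: R = L / D (liquid returned / distillate withdrawn)
L = 287 kmol/h, D = 150 kmol/h
R = 287 / 150 = 1.913

1.913


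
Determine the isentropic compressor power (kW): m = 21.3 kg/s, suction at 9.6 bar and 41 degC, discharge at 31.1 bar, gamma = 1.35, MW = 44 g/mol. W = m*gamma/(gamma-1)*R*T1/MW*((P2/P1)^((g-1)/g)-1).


Isentropic work: W = m*(gamma/(gamma-1))*(R*T1/MW)*((P2/P1)^((gamma-1)/gamma) - 1)
T1 = 41 + 273.15 = 314.15 K
Pressure ratio = 31.1 / 9.6 = 3.23958
Exponent = (1.35 - 1)/1.35 = 0.259259
(P2/P1)^exp - 1 = 3.23958^0.259259 - 1 = 0.356278
W = 21.3 * 1.35 / 0.35 * 8.314 * 314.15 / 44 * 0.356278 = 1738

1738 kW


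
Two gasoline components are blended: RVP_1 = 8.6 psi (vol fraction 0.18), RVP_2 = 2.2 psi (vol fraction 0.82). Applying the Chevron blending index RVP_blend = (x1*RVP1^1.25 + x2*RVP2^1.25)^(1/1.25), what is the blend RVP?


Chevron index: RVP_blend = (sum xi*RVPi^1.25)^(1/1.25)
RVP^1.25 terms: 0.18 * 8.6^1.25 + 0.82 * 2.2^1.25 = 4.84798
RVP_blend = 4.84798^(1/1.25) = 3.535

3.535 psi


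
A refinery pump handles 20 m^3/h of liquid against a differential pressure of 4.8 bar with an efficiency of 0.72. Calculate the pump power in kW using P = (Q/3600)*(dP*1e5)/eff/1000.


Q = 20 / 3600 = 0.00555556 m^3/s
P = 0.00555556 * (4.8 * 1e5) / 0.72 / 1000 = 3.704

3.704 kW


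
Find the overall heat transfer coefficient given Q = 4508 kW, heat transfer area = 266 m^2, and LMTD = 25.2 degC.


From Q = U*A*LMTD, U = Q / (A * LMTD)
U = 4508 / (266 * 25.2) = 4508 / 6703.2 = 0.6725

0.6725 kW/(m^2*K)


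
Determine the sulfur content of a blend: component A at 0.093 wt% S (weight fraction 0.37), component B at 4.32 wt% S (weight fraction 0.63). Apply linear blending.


Linear sulfur blending: S_blend = x1*S1 + x2*S2
Contribution 1: 0.37 * 0.093 = 0.03441 wt%
Contribution 2: 0.63 * 4.32 = 2.7216 wt%
S_blend = 0.03441 + 2.7216 = 2.75601

2.75601 wt%


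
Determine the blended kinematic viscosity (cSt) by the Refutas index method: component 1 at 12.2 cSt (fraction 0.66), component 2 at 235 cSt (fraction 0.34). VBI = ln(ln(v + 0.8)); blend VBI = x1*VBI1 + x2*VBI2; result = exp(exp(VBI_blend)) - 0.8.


Refutas method: VBN_i = 14.534*ln(ln(visc_i + 0.8)) + 10.975, blended linearly by mass fraction; since VBN is linear in VBI_i = ln(ln(visc_i + 0.8)) and the fractions sum to 1, blend VBI directly: visc = exp(exp(VBI_blend)) - 0.8
VBI_1 = ln(ln(12.2 + 0.8)) = 0.941939
VBI_2 = ln(ln(235 + 0.8)) = 1.698
VBI_blend = 0.66 * 0.941939 + 0.34 * 1.698 = 1.199
visc_blend = exp(exp(1.199)) - 0.8 = 26.77

26.77 cSt


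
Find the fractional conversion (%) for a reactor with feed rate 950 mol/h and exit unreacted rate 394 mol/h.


X = (F_in - F_out) / F_in * 100
Moles reacted = 950 - 394 = 556
X = 556 / 950 * 100
= 0.5853 * 100
= 58.53 %

58.53 %


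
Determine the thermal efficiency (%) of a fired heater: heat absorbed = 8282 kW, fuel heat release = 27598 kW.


Furnace efficiency = Q_absorbed / Q_fuel * 100
= 8282 / 27598 * 100 = 30.01

30.01 %


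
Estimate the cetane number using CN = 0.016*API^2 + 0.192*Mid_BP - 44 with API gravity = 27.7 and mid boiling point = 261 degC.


CN = 0.016 * 27.7^2 + 0.192 * 261 - 44
CN = 12.27664 + 50.112 - 44 = 18.38864

18.38864


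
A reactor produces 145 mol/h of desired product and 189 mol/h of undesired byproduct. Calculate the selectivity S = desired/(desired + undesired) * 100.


Selectivity = desired / (desired + undesired) * 100
Total products = 145 + 189 = 334 mol/h
S = 145 / 334 * 100
= 0.4341 * 100
= 43.41 %

43.41 %


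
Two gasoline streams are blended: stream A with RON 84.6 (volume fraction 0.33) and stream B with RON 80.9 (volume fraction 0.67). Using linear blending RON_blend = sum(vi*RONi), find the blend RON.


Linear blending: RON_blend = sum(vi * RONi)
Contribution 1: 0.33 * 84.6 = 27.918
Contribution 2: 0.67 * 80.9 = 54.203
RON_blend = 27.918 + 54.203 = 82.121

82.121


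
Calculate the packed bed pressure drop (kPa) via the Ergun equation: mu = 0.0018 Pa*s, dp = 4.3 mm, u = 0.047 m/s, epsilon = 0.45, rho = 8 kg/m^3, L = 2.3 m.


dp = 4.3 mm = 0.0043 m
Viscous term = 150*0.0018*0.047*(1-0.45)^2 / (0.0043^2*0.45^3) = 2278.31
Inertial term = 1.75*8*0.047^2*(1-0.45) / (0.0043*0.45^3) = 43.4091
dP/L = 2278.31 + 43.4091 = 2321.72 Pa/m
dP = 2321.72 * 2.3 / 1000 = 5.340 kPa

5.340 kPa


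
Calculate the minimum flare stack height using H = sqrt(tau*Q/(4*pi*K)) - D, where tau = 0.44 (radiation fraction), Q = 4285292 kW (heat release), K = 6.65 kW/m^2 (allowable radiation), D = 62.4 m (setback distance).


tau*Q/(4*pi*K) = 0.44 * 4285292 / (4 * pi * 6.65) = 22563.2
sqrt(22563.2) = 150.211
H = 150.211 - 62.4 = 87.81

87.81 m


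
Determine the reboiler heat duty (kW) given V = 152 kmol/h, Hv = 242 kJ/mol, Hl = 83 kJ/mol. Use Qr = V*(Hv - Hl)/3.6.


Qr = 152 * (242 - 83) / 3.6 = 152 * 159 / 3.6 = 6713

6713 kW


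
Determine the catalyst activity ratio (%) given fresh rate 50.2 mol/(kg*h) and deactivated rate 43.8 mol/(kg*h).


Activity (%) = (rate_used / rate_fresh) * 100
rate_used = 43.8, rate_fresh = 50.2
= (43.8 / 50.2) * 100
= 0.8725 * 100 = 87.25

87.25 %


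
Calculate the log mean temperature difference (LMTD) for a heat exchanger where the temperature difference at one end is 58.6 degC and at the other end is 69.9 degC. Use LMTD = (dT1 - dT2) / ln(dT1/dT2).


LMTD = (dT1 - dT2) / ln(dT1/dT2)
= (58.6 - 69.9) / ln(58.6 / 69.9) = -11.3 / -0.176331 = 64.08

64.08 degC


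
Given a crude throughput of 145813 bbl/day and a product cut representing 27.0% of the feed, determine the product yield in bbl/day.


Crude throughput = 145813 bbl/day
Fraction yield = 27.0%
yield = throughput * fraction / 100
yield = 145813 * 27.0 / 100 = 39369.51

39369.51 bbl/day


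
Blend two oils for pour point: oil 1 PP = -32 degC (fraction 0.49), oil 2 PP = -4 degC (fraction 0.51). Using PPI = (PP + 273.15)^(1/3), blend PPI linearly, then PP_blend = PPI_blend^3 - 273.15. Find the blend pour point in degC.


PPI_1 = (-32 + 273.15)^(1/3) = 6.224375
PPI_2 = (-4 + 273.15)^(1/3) = 6.456514
PPI_blend = 0.49 * 6.224375 + 0.51 * 6.456514 = 6.342766
PP_blend = 6.342766^3 - 273.15 = 255.1738 - 273.15 = -17.98

-17.98 degC


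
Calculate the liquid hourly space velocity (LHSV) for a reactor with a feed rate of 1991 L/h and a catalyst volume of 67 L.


LHSV = volumetric feed rate / catalyst volume
= 1991 L/h / 67 L
= 29.72 h^-1

29.72 h^-1


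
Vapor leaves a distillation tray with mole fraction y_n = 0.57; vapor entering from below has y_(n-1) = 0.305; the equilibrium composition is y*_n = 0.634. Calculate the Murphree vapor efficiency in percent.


Murphree vapor efficiency: EMV = (y_n - y_(n-1)) / (y*_n - y_(n-1)) * 100
EMV = (0.57 - 0.305) / (0.634 - 0.305) * 100 = 0.265 / 0.329 * 100 = 80.55

80.55 %


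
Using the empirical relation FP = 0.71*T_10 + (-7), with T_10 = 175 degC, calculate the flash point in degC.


FP = 0.71 * 175 + (-7) = 117.25

117.25 degC


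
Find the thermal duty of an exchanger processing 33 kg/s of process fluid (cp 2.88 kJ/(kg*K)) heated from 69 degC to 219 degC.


Q = m_dot * cp * delta_T
delta_T = 219 - 69 = 150 K
Q = 33 * 2.88 * 150
= 95.04 * 150
= 14256 kW

14256 kW


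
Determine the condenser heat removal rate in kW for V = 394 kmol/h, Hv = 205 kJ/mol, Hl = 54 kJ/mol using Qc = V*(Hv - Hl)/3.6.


Qc = 394 * (205 - 54) / 3.6 = 394 * 151 / 3.6 = 16530

16530 kW


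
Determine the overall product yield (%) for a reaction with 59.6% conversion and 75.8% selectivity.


Overall yield = conversion (%) * selectivity (%) / 100
Conversion = 59.6%, Selectivity = 75.8%
Y = 59.6 * 75.8 / 100
= 45.1768 %

45.1768 %


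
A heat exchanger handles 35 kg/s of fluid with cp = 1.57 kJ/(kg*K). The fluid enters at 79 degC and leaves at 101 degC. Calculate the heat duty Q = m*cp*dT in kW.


Q = m_dot * cp * delta_T
delta_T = 101 - 79 = 22 K
Q = 35 * 1.57 * 22
= 54.95 * 22
= 1208.9 kW

1208.9 kW


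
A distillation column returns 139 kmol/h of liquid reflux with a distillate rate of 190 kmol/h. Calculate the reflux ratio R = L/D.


Reflux ratio definition: R = L / D (liquid returned / distillate withdrawn)
L = 139 kmol/h, D = 190 kmol/h
R = 139 / 190 = 0.7316

0.7316


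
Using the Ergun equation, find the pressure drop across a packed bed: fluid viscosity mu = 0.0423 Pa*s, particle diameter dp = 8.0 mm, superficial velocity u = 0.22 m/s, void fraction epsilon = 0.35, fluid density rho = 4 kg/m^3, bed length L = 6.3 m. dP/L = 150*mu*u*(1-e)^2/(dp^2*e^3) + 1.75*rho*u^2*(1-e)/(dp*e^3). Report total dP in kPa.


dp = 8.0 mm = 0.008 m
Viscous term = 150*0.0423*0.22*(1-0.35)^2 / (0.008^2*0.35^3) = 214930
Inertial term = 1.75*4*0.22^2*(1-0.35) / (0.008*0.35^3) = 642.041
dP/L = 214930 + 642.041 = 215572 Pa/m
dP = 215572 * 6.3 / 1000 = 1358 kPa

1358 kPa


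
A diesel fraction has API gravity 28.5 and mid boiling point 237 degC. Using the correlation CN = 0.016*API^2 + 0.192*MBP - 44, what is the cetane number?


CN = 0.016 * 28.5^2 + 0.192 * 237 - 44
CN = 12.996 + 45.504 - 44 = 14.5

14.5


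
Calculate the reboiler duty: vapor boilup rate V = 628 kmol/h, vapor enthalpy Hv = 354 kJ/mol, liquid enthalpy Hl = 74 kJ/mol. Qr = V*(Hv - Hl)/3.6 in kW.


Qr = 628 * (354 - 74) / 3.6 = 628 * 280 / 3.6 = 48840

48840 kW


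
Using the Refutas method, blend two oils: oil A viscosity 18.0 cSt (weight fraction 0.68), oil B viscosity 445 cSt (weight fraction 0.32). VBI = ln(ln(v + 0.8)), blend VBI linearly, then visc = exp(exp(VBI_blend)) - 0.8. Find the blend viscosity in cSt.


Refutas method: VBN_i = 14.534*ln(ln(visc_i + 0.8)) + 10.975, blended linearly by mass fraction; since VBN is linear in VBI_i = ln(ln(visc_i + 0.8)) and the fractions sum to 1, blend VBI directly: visc = exp(exp(VBI_blend)) - 0.8
VBI_1 = ln(ln(18.0 + 0.8)) = 1.07632
VBI_2 = ln(ln(445 + 0.8)) = 1.80827
VBI_blend = 0.68 * 1.07632 + 0.32 * 1.80827 = 1.31054
visc_blend = exp(exp(1.31054)) - 0.8 = 39.98

39.98 cSt


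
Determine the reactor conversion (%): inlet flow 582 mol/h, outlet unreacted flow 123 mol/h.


X = (F_in - F_out) / F_in * 100
Moles reacted = 582 - 123 = 459
X = 459 / 582 * 100
= 0.7887 * 100
= 78.87 %

78.87 %


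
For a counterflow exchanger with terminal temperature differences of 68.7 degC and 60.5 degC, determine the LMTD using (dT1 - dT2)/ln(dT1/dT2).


LMTD = (dT1 - dT2) / ln(dT1/dT2)
= (68.7 - 60.5) / ln(68.7 / 60.5) = 8.2 / 0.127106 = 64.51

64.51 degC


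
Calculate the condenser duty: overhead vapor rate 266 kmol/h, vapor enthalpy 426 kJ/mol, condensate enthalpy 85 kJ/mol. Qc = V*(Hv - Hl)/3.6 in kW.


Qc = 266 * (426 - 85) / 3.6 = 266 * 341 / 3.6 = 25200

25200 kW


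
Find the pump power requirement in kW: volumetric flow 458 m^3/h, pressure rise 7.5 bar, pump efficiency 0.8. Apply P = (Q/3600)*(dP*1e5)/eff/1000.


Q = 458 / 3600 = 0.127222 m^3/s
P = 0.127222 * (7.5 * 1e5) / 0.8 / 1000 = 119.3

119.3 kW


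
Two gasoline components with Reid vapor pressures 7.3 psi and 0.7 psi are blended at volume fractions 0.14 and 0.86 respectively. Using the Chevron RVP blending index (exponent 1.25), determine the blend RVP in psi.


Chevron index: RVP_blend = (sum xi*RVPi^1.25)^(1/1.25)
RVP^1.25 terms: 0.14 * 7.3^1.25 + 0.86 * 0.7^1.25 = 2.23054
RVP_blend = 2.23054^(1/1.25) = 1.900

1.900 psi


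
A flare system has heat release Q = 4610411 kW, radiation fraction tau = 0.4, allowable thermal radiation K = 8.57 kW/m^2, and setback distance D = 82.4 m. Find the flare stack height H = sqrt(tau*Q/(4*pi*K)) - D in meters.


tau*Q/(4*pi*K) = 0.4 * 4610411 / (4 * pi * 8.57) = 17124.1
sqrt(17124.1) = 130.859
H = 130.859 - 82.4 = 48.46

48.46 m


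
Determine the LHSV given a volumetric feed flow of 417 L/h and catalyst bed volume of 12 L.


LHSV = volumetric feed rate / catalyst volume
= 417 L/h / 12 L
= 34.75 h^-1

34.75 h^-1


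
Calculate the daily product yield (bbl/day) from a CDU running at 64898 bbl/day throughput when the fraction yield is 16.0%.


Crude throughput = 64898 bbl/day
Fraction yield = 16.0%
yield = throughput * fraction / 100
yield = 64898 * 16.0 / 100 = 10383.68

10383.68 bbl/day


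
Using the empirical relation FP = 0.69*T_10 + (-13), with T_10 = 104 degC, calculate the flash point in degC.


FP = 0.69 * 104 + (-13) = 58.76

58.76 degC


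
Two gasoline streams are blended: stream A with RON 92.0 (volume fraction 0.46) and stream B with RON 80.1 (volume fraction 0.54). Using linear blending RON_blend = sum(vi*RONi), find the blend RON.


Linear blending: RON_blend = sum(vi * RONi)
Contribution 1: 0.46 * 92.0 = 42.32
Contribution 2: 0.54 * 80.1 = 43.254
RON_blend = 42.32 + 43.254 = 85.574

85.574


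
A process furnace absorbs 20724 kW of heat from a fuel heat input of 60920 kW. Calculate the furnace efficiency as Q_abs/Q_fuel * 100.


Furnace efficiency = Q_absorbed / Q_fuel * 100
= 20724 / 60920 * 100 = 34.02

34.02 %


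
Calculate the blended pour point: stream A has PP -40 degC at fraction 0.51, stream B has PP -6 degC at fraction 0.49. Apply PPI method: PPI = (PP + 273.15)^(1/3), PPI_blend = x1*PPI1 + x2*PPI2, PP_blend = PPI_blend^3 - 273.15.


PPI_1 = (-40 + 273.15)^(1/3) = 6.15477
PPI_2 = (-6 + 273.15)^(1/3) = 6.440482
PPI_blend = 0.51 * 6.15477 + 0.49 * 6.440482 = 6.294769
PP_blend = 6.294769^3 - 273.15 = 249.4247 - 273.15 = -23.73

-23.73 degC


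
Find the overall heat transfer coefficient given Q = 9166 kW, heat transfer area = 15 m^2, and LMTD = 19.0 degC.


From Q = U*A*LMTD, U = Q / (A * LMTD)
U = 9166 / (15 * 19.0) = 9166 / 285 = 32.16

32.16 kW/(m^2*K)


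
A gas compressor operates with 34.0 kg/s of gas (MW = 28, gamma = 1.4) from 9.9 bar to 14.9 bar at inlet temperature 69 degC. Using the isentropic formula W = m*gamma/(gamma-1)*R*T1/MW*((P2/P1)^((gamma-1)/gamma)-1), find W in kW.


Isentropic work: W = m*(gamma/(gamma-1))*(R*T1/MW)*((P2/P1)^((gamma-1)/gamma) - 1)
T1 = 69 + 273.15 = 342.15 K
Pressure ratio = 14.9 / 9.9 = 1.50505
Exponent = (1.4 - 1)/1.4 = 0.285714
(P2/P1)^exp - 1 = 1.50505^0.285714 - 1 = 0.123903
W = 34.0 * 1.4 / 0.4 * 8.314 * 342.15 / 28 * 0.123903 = 1498

1498 kW


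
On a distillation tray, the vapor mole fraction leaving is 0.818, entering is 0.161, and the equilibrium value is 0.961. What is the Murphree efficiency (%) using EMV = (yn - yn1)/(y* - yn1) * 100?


Murphree vapor efficiency: EMV = (y_n - y_(n-1)) / (y*_n - y_(n-1)) * 100
EMV = (0.818 - 0.161) / (0.961 - 0.161) * 100 = 0.657 / 0.8 * 100 = 82.12

82.12 %


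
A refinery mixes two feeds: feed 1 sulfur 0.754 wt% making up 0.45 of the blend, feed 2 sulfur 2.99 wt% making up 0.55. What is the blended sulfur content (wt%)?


Linear sulfur blending: S_blend = x1*S1 + x2*S2
Contribution 1: 0.45 * 0.754 = 0.3393 wt%
Contribution 2: 0.55 * 2.99 = 1.6445 wt%
S_blend = 0.3393 + 1.6445 = 1.9838

1.9838 wt%


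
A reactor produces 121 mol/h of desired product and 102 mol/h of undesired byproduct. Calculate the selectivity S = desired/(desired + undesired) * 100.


Selectivity = desired / (desired + undesired) * 100
Total products = 121 + 102 = 223 mol/h
S = 121 / 223 * 100
= 0.5426 * 100
= 54.26 %

54.26 %


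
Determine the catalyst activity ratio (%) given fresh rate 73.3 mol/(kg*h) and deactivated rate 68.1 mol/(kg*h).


Activity (%) = (rate_used / rate_fresh) * 100
rate_used = 68.1, rate_fresh = 73.3
= (68.1 / 73.3) * 100
= 0.9291 * 100 = 92.91

92.91 %


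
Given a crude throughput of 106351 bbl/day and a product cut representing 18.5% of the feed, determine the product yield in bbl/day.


Crude throughput = 106351 bbl/day
Fraction yield = 18.5%
yield = throughput * fraction / 100
yield = 106351 * 18.5 / 100 = 19674.935

19674.935 bbl/day


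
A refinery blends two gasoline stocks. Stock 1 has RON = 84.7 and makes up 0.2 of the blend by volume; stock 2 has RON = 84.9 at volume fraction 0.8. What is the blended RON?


Linear blending: RON_blend = sum(vi * RONi)
Contribution 1: 0.2 * 84.7 = 16.94
Contribution 2: 0.8 * 84.9 = 67.92
RON_blend = 16.94 + 67.92 = 84.86

84.86


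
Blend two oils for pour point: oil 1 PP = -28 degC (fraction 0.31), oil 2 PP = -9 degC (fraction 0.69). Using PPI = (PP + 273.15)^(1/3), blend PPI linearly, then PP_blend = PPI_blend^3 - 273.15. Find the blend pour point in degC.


PPI_1 = (-28 + 273.15)^(1/3) = 6.258601
PPI_2 = (-9 + 273.15)^(1/3) = 6.416283
PPI_blend = 0.31 * 6.258601 + 0.69 * 6.416283 = 6.367402
PP_blend = 6.367402^3 - 273.15 = 258.1587 - 273.15 = -14.99

-14.99 degC


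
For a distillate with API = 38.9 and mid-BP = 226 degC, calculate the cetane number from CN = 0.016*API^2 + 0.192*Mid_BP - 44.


CN = 0.016 * 38.9^2 + 0.192 * 226 - 44
CN = 24.21136 + 43.392 - 44 = 23.60336

23.60336


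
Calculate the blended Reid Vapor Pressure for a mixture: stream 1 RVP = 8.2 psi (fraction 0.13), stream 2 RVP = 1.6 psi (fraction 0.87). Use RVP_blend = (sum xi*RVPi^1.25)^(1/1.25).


Chevron index: RVP_blend = (sum xi*RVPi^1.25)^(1/1.25)
RVP^1.25 terms: 0.13 * 8.2^1.25 + 0.87 * 1.6^1.25 = 3.36945
RVP_blend = 3.36945^(1/1.25) = 2.643

2.643 psi


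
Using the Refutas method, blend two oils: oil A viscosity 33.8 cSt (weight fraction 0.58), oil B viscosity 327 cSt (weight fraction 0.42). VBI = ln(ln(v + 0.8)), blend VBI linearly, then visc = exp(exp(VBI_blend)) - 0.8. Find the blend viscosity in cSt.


Refutas method: VBN_i = 14.534*ln(ln(visc_i + 0.8)) + 10.975, blended linearly by mass fraction; since VBN is linear in VBI_i = ln(ln(visc_i + 0.8)) and the fractions sum to 1, blend VBI directly: visc = exp(exp(VBI_blend)) - 0.8
VBI_1 = ln(ln(33.8 + 0.8)) = 1.26521
VBI_2 = ln(ln(327 + 0.8)) = 1.75655
VBI_blend = 0.58 * 1.26521 + 0.42 * 1.75655 = 1.47157
visc_blend = exp(exp(1.47157)) - 0.8 = 77.15

77.15 cSt


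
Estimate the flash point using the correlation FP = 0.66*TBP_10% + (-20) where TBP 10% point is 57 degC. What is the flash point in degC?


FP = 0.66 * 57 + (-20) = 17.62

17.62 degC


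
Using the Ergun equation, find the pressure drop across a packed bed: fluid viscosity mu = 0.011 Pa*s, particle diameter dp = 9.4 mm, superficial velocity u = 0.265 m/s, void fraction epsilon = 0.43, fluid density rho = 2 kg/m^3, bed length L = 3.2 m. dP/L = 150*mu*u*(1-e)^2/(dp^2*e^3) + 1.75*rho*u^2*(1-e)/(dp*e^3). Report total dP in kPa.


dp = 9.4 mm = 0.0094 m
Viscous term = 150*0.011*0.265*(1-0.43)^2 / (0.0094^2*0.43^3) = 20221.7
Inertial term = 1.75*2*0.265^2*(1-0.43) / (0.0094*0.43^3) = 187.457
dP/L = 20221.7 + 187.457 = 20409.2 Pa/m
dP = 20409.2 * 3.2 / 1000 = 65.31 kPa

65.31 kPa


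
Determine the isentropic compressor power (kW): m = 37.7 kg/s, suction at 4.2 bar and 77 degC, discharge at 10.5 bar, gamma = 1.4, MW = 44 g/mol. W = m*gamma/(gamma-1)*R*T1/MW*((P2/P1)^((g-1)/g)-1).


Isentropic work: W = m*(gamma/(gamma-1))*(R*T1/MW)*((P2/P1)^((gamma-1)/gamma) - 1)
T1 = 77 + 273.15 = 350.15 K
Pressure ratio = 10.5 / 4.2 = 2.5
Exponent = (1.4 - 1)/1.4 = 0.285714
(P2/P1)^exp - 1 = 2.5^0.285714 - 1 = 0.299263
W = 37.7 * 1.4 / 0.4 * 8.314 * 350.15 / 44 * 0.299263 = 2613

2613 kW


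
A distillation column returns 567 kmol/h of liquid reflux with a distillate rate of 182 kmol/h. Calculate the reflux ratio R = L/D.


Reflux ratio definition: R = L / D (liquid returned / distillate withdrawn)
L = 567 kmol/h, D = 182 kmol/h
R = 567 / 182 = 3.115

3.115


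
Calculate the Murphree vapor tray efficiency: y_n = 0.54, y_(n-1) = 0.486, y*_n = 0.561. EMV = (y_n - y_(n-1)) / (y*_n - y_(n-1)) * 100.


Murphree vapor efficiency: EMV = (y_n - y_(n-1)) / (y*_n - y_(n-1)) * 100
EMV = (0.54 - 0.486) / (0.561 - 0.486) * 100 = 0.054 / 0.075 * 100 = 72.00

72.00 %


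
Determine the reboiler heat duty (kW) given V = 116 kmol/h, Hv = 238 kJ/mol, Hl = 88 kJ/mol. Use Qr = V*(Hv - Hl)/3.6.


Qr = 116 * (238 - 88) / 3.6 = 116 * 150 / 3.6 = 4833

4833 kW


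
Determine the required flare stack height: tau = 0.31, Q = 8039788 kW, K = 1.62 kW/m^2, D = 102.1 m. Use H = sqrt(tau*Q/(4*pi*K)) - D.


tau*Q/(4*pi*K) = 0.31 * 8039788 / (4 * pi * 1.62) = 122428
sqrt(122428) = 349.897
H = 349.897 - 102.1 = 247.8

247.8 m


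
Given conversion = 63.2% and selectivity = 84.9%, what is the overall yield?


Overall yield = conversion (%) * selectivity (%) / 100
Conversion = 63.2%, Selectivity = 84.9%
Y = 63.2 * 84.9 / 100
= 53.6568 %

53.6568 %


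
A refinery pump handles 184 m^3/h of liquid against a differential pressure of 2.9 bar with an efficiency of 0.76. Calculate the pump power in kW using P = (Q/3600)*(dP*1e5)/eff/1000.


Q = 184 / 3600 = 0.0511111 m^3/s
P = 0.0511111 * (2.9 * 1e5) / 0.76 / 1000 = 19.50

19.50 kW


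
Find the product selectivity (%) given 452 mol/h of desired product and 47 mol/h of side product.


Selectivity = desired / (desired + undesired) * 100
Total products = 452 + 47 = 499 mol/h
S = 452 / 499 * 100
= 0.9058 * 100
= 90.58 %

90.58 %


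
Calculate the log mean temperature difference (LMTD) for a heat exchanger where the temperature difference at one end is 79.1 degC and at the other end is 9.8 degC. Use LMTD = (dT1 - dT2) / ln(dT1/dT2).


LMTD = (dT1 - dT2) / ln(dT1/dT2)
= (79.1 - 9.8) / ln(79.1 / 9.8) = 69.3 / 2.08833 = 33.18

33.18 degC


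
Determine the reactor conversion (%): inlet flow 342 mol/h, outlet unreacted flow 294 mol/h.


X = (F_in - F_out) / F_in * 100
Moles reacted = 342 - 294 = 48
X = 48 / 342 * 100
= 0.1404 * 100
= 14.04 %

14.04 %


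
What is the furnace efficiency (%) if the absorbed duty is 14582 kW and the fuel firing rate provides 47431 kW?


Furnace efficiency = Q_absorbed / Q_fuel * 100
= 14582 / 47431 * 100 = 30.74

30.74 %


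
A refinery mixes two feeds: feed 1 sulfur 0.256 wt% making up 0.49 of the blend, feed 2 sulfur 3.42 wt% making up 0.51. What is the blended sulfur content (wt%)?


Linear sulfur blending: S_blend = x1*S1 + x2*S2
Contribution 1: 0.49 * 0.256 = 0.12544 wt%
Contribution 2: 0.51 * 3.42 = 1.7442 wt%
S_blend = 0.12544 + 1.7442 = 1.86964

1.86964 wt%


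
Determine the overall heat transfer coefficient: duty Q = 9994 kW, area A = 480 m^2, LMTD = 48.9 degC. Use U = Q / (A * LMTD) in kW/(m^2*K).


From Q = U*A*LMTD, U = Q / (A * LMTD)
U = 9994 / (480 * 48.9) = 9994 / 23472 = 0.4258

0.4258 kW/(m^2*K)


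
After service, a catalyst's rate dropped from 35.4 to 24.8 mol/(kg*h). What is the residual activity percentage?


Activity (%) = (rate_used / rate_fresh) * 100
rate_used = 24.8, rate_fresh = 35.4
= (24.8 / 35.4) * 100
= 0.7006 * 100 = 70.06

70.06 %


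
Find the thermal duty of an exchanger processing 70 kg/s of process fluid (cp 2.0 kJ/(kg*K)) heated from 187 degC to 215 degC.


Q = m_dot * cp * delta_T
delta_T = 215 - 187 = 28 K
Q = 70 * 2.0 * 28
= 140 * 28
= 3920 kW

3920 kW


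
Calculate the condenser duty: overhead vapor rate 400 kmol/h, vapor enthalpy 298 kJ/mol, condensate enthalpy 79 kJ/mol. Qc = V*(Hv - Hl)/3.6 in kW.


Qc = 400 * (298 - 79) / 3.6 = 400 * 219 / 3.6 = 24330

24330 kW


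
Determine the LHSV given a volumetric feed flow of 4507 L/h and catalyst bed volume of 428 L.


LHSV = volumetric feed rate / catalyst volume
= 4507 L/h / 428 L
= 10.53 h^-1

10.53 h^-1


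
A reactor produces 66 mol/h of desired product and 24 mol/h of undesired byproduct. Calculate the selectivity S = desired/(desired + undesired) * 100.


Selectivity = desired / (desired + undesired) * 100
Total products = 66 + 24 = 90 mol/h
S = 66 / 90 * 100
= 0.7333 * 100
= 73.33 %

73.33 %


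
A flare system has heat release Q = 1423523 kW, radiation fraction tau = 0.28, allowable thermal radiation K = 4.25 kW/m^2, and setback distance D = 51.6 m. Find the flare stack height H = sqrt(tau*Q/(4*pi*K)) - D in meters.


tau*Q/(4*pi*K) = 0.28 * 1423523 / (4 * pi * 4.25) = 7463.18
sqrt(7463.18) = 86.3897
H = 86.3897 - 51.6 = 34.79

34.79 m


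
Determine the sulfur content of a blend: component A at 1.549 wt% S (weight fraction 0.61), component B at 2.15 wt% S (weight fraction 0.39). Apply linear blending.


Linear sulfur blending: S_blend = x1*S1 + x2*S2
Contribution 1: 0.61 * 1.549 = 0.94489 wt%
Contribution 2: 0.39 * 2.15 = 0.8385 wt%
S_blend = 0.94489 + 0.8385 = 1.78339

1.78339 wt%


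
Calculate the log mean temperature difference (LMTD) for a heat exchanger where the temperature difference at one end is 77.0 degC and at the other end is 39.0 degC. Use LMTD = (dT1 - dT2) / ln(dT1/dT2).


LMTD = (dT1 - dT2) / ln(dT1/dT2)
= (77.0 - 39.0) / ln(77.0 / 39.0) = 38 / 0.680244 = 55.86

55.86 degC


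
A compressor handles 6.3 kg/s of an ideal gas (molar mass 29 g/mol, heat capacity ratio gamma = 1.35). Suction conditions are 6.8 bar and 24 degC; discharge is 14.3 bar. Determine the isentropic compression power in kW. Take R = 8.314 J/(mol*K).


Isentropic work: W = m*(gamma/(gamma-1))*(R*T1/MW)*((P2/P1)^((gamma-1)/gamma) - 1)
T1 = 24 + 273.15 = 297.15 K
Pressure ratio = 14.3 / 6.8 = 2.10294
Exponent = (1.35 - 1)/1.35 = 0.259259
(P2/P1)^exp - 1 = 2.10294^0.259259 - 1 = 0.212539
W = 6.3 * 1.35 / 0.35 * 8.314 * 297.15 / 29 * 0.212539 = 440.0

440.0 kW


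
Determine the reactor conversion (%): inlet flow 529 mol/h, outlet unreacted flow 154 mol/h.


X = (F_in - F_out) / F_in * 100
Moles reacted = 529 - 154 = 375
X = 375 / 529 * 100
= 0.7089 * 100
= 70.89 %

70.89 %


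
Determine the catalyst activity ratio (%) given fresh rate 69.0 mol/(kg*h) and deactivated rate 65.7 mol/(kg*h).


Activity (%) = (rate_used / rate_fresh) * 100
rate_used = 65.7, rate_fresh = 69.0
= (65.7 / 69.0) * 100
= 0.9522 * 100 = 95.22

95.22 %


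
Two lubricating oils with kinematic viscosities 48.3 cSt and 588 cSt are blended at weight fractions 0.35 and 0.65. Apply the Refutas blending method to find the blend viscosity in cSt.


Refutas method: VBN_i = 14.534*ln(ln(visc_i + 0.8)) + 10.975, blended linearly by mass fraction; since VBN is linear in VBI_i = ln(ln(visc_i + 0.8)) and the fractions sum to 1, blend VBI directly: visc = exp(exp(VBI_blend)) - 0.8
VBI_1 = ln(ln(48.3 + 0.8)) = 1.3594
VBI_2 = ln(ln(588 + 0.8)) = 1.85287
VBI_blend = 0.35 * 1.3594 + 0.65 * 1.85287 = 1.68016
visc_blend = exp(exp(1.68016)) - 0.8 = 213.3

213.3 cSt


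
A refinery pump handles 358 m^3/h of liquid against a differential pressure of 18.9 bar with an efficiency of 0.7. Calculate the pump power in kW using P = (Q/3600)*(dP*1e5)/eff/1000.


Q = 358 / 3600 = 0.0994444 m^3/s
P = 0.0994444 * (18.9 * 1e5) / 0.7 / 1000 = 268.5

268.5 kW


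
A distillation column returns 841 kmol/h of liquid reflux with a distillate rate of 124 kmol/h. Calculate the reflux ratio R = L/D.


Reflux ratio definition: R = L / D (liquid returned / distillate withdrawn)
L = 841 kmol/h, D = 124 kmol/h
R = 841 / 124 = 6.782

6.782


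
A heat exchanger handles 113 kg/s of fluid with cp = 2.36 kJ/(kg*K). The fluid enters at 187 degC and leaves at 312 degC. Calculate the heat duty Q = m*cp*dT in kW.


Q = m_dot * cp * delta_T
delta_T = 312 - 187 = 125 K
Q = 113 * 2.36 * 125
= 266.68 * 125
= 33335 kW

33335 kW


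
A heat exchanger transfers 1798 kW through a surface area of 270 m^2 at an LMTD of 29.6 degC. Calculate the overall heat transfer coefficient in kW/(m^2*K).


From Q = U*A*LMTD, U = Q / (A * LMTD)
U = 1798 / (270 * 29.6) = 1798 / 7992 = 0.2250

0.2250 kW/(m^2*K)


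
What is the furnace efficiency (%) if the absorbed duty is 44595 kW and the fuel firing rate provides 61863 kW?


Furnace efficiency = Q_absorbed / Q_fuel * 100
= 44595 / 61863 * 100 = 72.09

72.09 %


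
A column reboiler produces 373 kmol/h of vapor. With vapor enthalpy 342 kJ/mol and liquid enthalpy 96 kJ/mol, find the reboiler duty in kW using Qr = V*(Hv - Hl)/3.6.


Qr = 373 * (342 - 96) / 3.6 = 373 * 246 / 3.6 = 25490

25490 kW


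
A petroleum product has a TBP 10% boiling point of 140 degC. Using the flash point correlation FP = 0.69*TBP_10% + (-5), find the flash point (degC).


FP = 0.69 * 140 + (-5) = 91.6

91.6 degC


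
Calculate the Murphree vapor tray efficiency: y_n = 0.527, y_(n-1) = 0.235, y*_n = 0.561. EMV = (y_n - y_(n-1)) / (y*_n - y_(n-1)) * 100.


Murphree vapor efficiency: EMV = (y_n - y_(n-1)) / (y*_n - y_(n-1)) * 100
EMV = (0.527 - 0.235) / (0.561 - 0.235) * 100 = 0.292 / 0.326 * 100 = 89.57

89.57 %


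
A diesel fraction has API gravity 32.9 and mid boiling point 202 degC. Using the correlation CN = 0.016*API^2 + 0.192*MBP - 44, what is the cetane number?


CN = 0.016 * 32.9^2 + 0.192 * 202 - 44
CN = 17.31856 + 38.784 - 44 = 12.10256

12.10256


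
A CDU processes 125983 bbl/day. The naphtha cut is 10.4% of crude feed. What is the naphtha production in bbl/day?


Crude throughput = 125983 bbl/day
Fraction yield = 10.4%
yield = throughput * fraction / 100
yield = 125983 * 10.4 / 100 = 13102.232

13102.232 bbl/day


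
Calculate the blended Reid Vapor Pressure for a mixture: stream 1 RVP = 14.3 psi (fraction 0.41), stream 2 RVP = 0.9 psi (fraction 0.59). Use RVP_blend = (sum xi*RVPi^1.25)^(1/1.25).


Chevron index: RVP_blend = (sum xi*RVPi^1.25)^(1/1.25)
RVP^1.25 terms: 0.41 * 14.3^1.25 + 0.59 * 0.9^1.25 = 11.9185
RVP_blend = 11.9185^(1/1.25) = 7.261

7.261 psi


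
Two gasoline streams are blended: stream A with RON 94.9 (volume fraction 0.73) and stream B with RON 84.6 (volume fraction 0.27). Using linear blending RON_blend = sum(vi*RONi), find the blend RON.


Linear blending: RON_blend = sum(vi * RONi)
Contribution 1: 0.73 * 94.9 = 69.277
Contribution 2: 0.27 * 84.6 = 22.842
RON_blend = 69.277 + 22.842 = 92.119

92.119


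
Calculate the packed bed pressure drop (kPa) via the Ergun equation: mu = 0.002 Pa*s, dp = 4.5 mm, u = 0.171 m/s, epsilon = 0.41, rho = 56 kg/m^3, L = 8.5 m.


dp = 4.5 mm = 0.0045 m
Viscous term = 150*0.002*0.171*(1-0.41)^2 / (0.0045^2*0.41^3) = 12795.1
Inertial term = 1.75*56*0.171^2*(1-0.41) / (0.0045*0.41^3) = 5451.38
dP/L = 12795.1 + 5451.38 = 18246.5 Pa/m
dP = 18246.5 * 8.5 / 1000 = 155.1 kPa

155.1 kPa


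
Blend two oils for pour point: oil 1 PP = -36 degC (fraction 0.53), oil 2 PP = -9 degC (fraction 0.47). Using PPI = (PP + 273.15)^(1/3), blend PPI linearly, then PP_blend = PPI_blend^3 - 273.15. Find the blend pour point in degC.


PPI_1 = (-36 + 273.15)^(1/3) = 6.189768
PPI_2 = (-9 + 273.15)^(1/3) = 6.416283
PPI_blend = 0.53 * 6.189768 + 0.47 * 6.416283 = 6.29623
PP_blend = 6.29623^3 - 273.15 = 249.5984 - 273.15 = -23.55

-23.55 degC


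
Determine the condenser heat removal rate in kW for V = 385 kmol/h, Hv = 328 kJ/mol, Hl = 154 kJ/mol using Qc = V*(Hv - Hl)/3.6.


Qc = 385 * (328 - 154) / 3.6 = 385 * 174 / 3.6 = 18610

18610 kW


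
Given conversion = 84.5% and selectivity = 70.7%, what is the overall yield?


Overall yield = conversion (%) * selectivity (%) / 100
Conversion = 84.5%, Selectivity = 70.7%
Y = 84.5 * 70.7 / 100
= 59.7415 %

59.7415 %


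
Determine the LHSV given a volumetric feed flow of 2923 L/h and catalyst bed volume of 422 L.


LHSV = volumetric feed rate / catalyst volume
= 2923 L/h / 422 L
= 6.927 h^-1

6.927 h^-1


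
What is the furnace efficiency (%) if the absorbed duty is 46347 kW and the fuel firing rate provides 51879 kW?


Furnace efficiency = Q_absorbed / Q_fuel * 100
= 46347 / 51879 * 100 = 89.34

89.34 %


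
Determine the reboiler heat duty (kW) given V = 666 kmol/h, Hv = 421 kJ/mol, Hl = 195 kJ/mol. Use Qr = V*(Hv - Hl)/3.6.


Qr = 666 * (421 - 195) / 3.6 = 666 * 226 / 3.6 = 41810

41810 kW


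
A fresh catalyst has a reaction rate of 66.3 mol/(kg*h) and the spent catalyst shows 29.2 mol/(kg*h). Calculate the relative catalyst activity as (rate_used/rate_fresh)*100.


Activity (%) = (rate_used / rate_fresh) * 100
rate_used = 29.2, rate_fresh = 66.3
= (29.2 / 66.3) * 100
= 0.4404 * 100 = 44.04

44.04 %


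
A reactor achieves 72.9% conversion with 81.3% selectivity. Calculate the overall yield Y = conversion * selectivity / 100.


Overall yield = conversion (%) * selectivity (%) / 100
Conversion = 72.9%, Selectivity = 81.3%
Y = 72.9 * 81.3 / 100
= 59.2677 %

59.2677 %


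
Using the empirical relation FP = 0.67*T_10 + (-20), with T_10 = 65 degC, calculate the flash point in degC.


FP = 0.67 * 65 + (-20) = 23.55

23.55 degC


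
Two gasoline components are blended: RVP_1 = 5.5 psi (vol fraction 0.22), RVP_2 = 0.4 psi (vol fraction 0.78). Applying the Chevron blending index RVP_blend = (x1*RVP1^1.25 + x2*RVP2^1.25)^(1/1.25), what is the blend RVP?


Chevron index: RVP_blend = (sum xi*RVPi^1.25)^(1/1.25)
RVP^1.25 terms: 0.22 * 5.5^1.25 + 0.78 * 0.4^1.25 = 2.10113
RVP_blend = 2.10113^(1/1.25) = 1.811

1.811 psi
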